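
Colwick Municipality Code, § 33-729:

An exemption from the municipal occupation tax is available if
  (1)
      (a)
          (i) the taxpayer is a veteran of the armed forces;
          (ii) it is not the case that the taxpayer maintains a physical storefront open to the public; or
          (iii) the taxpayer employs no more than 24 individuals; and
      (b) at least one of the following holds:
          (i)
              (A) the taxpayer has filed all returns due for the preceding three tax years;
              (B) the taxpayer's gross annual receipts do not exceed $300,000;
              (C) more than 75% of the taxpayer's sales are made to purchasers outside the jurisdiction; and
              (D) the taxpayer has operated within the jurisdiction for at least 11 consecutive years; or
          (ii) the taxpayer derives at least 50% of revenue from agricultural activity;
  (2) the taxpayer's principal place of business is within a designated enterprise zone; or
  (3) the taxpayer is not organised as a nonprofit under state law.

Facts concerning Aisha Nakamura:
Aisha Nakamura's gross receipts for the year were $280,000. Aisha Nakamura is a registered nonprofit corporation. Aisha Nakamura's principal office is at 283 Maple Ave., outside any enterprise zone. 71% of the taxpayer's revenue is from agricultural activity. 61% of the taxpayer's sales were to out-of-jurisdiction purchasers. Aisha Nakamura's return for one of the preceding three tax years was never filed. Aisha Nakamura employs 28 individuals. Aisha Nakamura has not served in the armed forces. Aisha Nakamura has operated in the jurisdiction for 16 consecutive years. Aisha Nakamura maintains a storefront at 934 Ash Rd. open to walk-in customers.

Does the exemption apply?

(i) veteran — fails.
(ii) not (has storefront) — not satisfied.
(iii) ≤ 24 employees — not met.
(a): F OR F OR F → false.
(A) returns current — fails.
(B) receipts ≤ $300,000 — satisfied.
(C) >75% out-of-jur. sales — not met.
(D) ≥ 11 yrs in jurisdiction — met.
(i) = F AND T AND F AND T = false.
(ii) ≥50% agricultural — holds.
(b) = F OR T = true.
(1): F AND T → false.
(2) in enterprise zone — not met.
(3) not (nonprofit) — not met.
Overall: F OR F OR F → false.

No — not exempt.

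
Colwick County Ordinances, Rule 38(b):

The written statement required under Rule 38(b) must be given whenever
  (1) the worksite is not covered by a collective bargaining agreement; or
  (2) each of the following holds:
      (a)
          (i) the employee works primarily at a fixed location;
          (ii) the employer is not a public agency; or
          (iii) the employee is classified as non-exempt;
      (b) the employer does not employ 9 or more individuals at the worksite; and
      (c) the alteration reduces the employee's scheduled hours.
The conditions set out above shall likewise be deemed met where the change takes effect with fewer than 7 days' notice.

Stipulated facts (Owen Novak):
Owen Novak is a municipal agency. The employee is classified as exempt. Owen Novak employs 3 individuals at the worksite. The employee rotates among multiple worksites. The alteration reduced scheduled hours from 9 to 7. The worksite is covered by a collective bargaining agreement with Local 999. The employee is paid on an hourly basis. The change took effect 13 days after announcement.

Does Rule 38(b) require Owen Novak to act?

No — not required.

(1) no CBA — not satisfied.
(i) fixed location — not satisfied.
(ii) not (public agency) — not satisfied.
(iii) non-exempt — fails.
So (a) is not satisfied (F OR F OR F).
(b) not (≥ 9 at site) — holds.
(c) hours reduced — satisfied.
So (2) is not satisfied (F AND T AND T).
So Overall is not satisfied (F OR F).
Exception (< 7 days' notice) — not satisfied.
Result: main false OR exception false → false.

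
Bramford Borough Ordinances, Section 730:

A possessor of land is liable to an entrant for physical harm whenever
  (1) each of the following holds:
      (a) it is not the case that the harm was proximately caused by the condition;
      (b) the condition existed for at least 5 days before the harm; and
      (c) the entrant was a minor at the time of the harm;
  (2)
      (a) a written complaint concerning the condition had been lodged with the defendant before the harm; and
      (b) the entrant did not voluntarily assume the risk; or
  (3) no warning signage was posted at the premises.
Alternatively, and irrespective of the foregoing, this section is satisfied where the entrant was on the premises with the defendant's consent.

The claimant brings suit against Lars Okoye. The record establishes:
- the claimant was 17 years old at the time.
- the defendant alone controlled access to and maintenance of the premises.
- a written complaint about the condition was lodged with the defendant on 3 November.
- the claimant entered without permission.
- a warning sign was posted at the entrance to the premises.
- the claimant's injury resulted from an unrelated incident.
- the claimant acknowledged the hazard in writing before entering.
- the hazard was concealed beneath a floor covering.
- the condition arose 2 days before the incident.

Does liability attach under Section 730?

No — not liable.

(a) not (proximate cause) — met.
(b) condition ≥5 days old — not satisfied.
(c) entrant a minor — satisfied.
(1) = T AND F AND T = false.
(a) complaint lodged — satisfied.
(b) no assumed risk — fails.
(2) = T AND F = false.
(3) no signage posted — fails.
Overall = F OR F OR F = false.
Exception (consent to enter) — not satisfied.
Result: main false OR exception false → false.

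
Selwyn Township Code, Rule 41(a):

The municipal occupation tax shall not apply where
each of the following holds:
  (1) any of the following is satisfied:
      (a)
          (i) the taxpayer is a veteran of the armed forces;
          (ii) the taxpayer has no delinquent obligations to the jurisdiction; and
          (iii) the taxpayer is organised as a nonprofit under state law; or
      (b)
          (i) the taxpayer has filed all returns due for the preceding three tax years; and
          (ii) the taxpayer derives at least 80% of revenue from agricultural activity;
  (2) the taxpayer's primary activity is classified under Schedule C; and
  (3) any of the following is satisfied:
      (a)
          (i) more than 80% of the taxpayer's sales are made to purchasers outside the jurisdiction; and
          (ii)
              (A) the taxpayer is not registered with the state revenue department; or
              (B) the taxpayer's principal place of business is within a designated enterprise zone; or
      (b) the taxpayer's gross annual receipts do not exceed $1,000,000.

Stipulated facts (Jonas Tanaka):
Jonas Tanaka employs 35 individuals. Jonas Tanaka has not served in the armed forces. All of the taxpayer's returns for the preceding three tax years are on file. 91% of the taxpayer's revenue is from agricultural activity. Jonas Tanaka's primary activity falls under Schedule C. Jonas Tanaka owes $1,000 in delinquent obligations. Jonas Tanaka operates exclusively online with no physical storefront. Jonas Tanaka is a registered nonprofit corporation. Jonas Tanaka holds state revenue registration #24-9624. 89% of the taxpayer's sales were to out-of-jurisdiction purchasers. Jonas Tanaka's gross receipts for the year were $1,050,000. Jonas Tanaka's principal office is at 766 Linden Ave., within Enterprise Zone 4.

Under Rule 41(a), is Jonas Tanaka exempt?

(i) veteran — not satisfied.
(ii) no delinquency — not satisfied.
(iii) nonprofit — holds.
(a) = F AND F AND T = false.
(i) returns current — met.
(ii) ≥80% agricultural — satisfied.
(b): T AND T → true.
(1) = F OR T = true.
(2) Schedule C activity — satisfied.
(i) >80% out-of-jur. sales — satisfied.
(A) not (state-registered) — fails.
(B) in enterprise zone — met.
So (ii) is satisfied (F OR T).
So (a) is satisfied (T AND T).
(b) receipts ≤ $1,000,000 — not satisfied.
(3) = T OR F = true.
Overall: T AND T AND T → true.

Yes — exempt.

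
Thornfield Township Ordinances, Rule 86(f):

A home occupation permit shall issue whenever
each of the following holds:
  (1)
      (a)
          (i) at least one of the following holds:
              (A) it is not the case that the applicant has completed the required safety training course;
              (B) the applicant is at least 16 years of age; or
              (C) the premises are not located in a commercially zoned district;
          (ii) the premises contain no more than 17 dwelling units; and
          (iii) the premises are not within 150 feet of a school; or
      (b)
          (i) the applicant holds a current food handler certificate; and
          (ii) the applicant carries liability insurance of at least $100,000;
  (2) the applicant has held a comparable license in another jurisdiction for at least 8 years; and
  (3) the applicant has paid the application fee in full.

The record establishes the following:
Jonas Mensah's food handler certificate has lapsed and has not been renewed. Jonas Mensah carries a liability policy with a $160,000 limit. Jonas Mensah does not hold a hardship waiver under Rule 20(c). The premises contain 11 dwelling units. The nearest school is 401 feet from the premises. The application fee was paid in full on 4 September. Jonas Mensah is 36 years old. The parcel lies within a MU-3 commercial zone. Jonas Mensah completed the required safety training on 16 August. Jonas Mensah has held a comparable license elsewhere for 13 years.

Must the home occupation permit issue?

Yes — granted.

(A) not (safety training) — not satisfied.
(B) age ≥ 16 — satisfied.
(C) not (commercially zoned) — not satisfied.
(i): F OR T OR F → true.
(ii) ≤ 17 units — holds.
(iii) ≥150 ft from school — met.
(a): T AND T AND T → true.
(i) food handler cert. — not satisfied.
(ii) insurance ≥ $100,000 — holds.
(b) = F AND T = false.
(1): T OR F → true.
(2) prior license ≥ 8 yr — met.
(3) fee paid — met.
Overall: T AND T AND T → true.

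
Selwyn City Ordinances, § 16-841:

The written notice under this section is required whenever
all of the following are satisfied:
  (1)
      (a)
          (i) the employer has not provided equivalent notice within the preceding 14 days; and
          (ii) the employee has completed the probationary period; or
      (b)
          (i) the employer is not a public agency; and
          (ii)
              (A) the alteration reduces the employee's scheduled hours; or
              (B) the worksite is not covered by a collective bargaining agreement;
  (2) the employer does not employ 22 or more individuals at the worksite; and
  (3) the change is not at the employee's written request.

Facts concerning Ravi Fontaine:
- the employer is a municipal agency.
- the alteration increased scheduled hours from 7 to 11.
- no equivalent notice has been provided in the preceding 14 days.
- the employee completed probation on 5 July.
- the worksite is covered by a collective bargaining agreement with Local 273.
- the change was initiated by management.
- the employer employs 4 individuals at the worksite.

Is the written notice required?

Yes — required.

(i) no recent notice — holds.
(ii) past probation — met.
So (a) is satisfied (T AND T).
(i) not (public agency) — fails.
(A) hours reduced — not met.
(B) no CBA — not met.
(ii): F OR F → false.
(b): F AND F → false.
(1): T OR F → true.
(2) not (≥ 22 at site) — met.
(3) not employee-requested — satisfied.
Overall: T AND T AND T → true.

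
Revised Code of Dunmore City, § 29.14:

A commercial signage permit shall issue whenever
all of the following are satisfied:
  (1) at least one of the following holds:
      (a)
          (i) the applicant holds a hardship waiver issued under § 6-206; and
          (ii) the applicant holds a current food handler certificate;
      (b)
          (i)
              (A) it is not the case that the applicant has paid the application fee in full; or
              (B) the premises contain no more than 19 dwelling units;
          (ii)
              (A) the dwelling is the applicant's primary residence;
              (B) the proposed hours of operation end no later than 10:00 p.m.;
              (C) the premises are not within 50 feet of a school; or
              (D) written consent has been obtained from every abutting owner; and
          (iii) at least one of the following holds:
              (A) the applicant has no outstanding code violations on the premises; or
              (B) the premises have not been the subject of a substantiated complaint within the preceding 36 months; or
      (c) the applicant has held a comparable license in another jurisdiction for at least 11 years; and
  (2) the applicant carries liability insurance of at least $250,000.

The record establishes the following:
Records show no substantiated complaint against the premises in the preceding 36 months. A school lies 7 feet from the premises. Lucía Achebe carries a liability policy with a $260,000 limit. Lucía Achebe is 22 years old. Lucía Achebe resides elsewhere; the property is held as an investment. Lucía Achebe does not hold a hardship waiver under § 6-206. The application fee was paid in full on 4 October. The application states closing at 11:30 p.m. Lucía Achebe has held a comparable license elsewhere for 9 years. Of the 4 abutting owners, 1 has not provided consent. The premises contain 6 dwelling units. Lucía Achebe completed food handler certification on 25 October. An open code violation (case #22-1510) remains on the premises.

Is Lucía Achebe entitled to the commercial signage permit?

No — denied.

(i) hardship waiver — not met.
(ii) food handler cert. — met.
(a) = F AND T = false.
(A) not (fee paid) — not satisfied.
(B) ≤ 19 units — satisfied.
So (i) is satisfied (F OR T).
(A) primary residence — fails.
(B) closes by 10 p.m. — fails.
(C) ≥50 ft from school — not met.
(D) all abutters consent — fails.
So (ii) is not satisfied (F OR F OR F OR F).
(A) no code violations — fails.
(B) no complaint in 36 mo. — satisfied.
So (iii) is satisfied (F OR T).
(b) = T AND F AND T = false.
(c) prior license ≥ 11 yr — not met.
(1): F OR F OR F → false.
(2) insurance ≥ $250,000 — holds.
Overall: F AND T → false.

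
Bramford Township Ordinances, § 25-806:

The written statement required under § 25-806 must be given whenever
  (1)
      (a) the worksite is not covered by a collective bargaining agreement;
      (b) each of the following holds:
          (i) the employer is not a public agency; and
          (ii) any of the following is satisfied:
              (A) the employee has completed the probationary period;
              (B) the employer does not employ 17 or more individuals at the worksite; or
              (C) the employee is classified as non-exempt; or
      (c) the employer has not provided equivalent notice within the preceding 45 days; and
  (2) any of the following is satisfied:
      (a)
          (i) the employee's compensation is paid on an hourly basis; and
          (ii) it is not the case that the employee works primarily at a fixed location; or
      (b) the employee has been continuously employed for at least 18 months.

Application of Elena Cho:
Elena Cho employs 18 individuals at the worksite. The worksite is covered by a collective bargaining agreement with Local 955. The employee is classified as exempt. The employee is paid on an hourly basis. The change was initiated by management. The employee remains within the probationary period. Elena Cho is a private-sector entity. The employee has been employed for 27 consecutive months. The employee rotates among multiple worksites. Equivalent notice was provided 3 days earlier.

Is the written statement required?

(a) no CBA — not satisfied.
(i) not (public agency) — met.
(A) past probation — fails.
(B) not (≥ 17 at site) — not met.
(C) non-exempt — not satisfied.
So (ii) is not satisfied (F OR F OR F).
So (b) is not satisfied (T AND F).
(c) no recent notice — fails.
(1): F OR F OR F → false.
(i) hourly-paid — holds.
(ii) not (fixed location) — holds.
(a) = T AND T = true.
(b) tenure ≥ 18 mo. — met.
(2) = T OR T = true.
Overall: F AND T → false.

No — not required.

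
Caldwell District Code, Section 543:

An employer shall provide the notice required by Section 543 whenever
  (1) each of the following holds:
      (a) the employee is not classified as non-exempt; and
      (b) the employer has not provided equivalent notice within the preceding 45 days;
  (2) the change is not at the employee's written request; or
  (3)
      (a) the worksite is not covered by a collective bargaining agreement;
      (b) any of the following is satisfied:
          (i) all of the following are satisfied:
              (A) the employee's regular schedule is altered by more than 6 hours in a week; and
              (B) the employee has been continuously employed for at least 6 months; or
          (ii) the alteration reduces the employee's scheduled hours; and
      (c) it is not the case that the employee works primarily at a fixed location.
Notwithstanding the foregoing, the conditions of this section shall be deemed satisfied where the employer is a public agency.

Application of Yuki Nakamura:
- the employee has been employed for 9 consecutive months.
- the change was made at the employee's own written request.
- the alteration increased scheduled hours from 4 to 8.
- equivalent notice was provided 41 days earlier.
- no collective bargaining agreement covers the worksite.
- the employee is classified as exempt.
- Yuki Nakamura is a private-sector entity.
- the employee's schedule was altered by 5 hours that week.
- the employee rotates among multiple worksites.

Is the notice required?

(a) not (non-exempt) — holds.
(b) no recent notice — not satisfied.
So (1) is not satisfied (T AND F).
(2) not employee-requested — fails.
(a) no CBA — met.
(A) schedule shift > 6h — not met.
(B) tenure ≥ 6 mo. — met.
(i): F AND T → false.
(ii) hours reduced — fails.
(b) = F OR F = false.
(c) not (fixed location) — holds.
(3) = T AND F AND T = false.
Overall = F OR F OR F = false.
Exception (public agency) — not satisfied.
Result: main false OR exception false → false.

No — not required.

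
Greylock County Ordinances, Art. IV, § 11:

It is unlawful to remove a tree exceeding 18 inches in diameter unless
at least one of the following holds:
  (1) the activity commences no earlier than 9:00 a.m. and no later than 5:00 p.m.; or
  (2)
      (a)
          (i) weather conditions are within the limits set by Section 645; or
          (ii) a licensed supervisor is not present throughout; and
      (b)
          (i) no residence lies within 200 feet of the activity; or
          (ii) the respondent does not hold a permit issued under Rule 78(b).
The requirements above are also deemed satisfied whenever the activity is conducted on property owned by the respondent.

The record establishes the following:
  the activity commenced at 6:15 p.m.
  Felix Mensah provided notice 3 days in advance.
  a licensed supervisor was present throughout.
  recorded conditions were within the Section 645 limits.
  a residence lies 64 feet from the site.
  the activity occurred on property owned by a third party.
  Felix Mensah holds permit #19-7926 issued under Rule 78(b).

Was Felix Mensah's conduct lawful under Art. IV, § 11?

(1) start within hours — fails.
(i) weather ok — holds.
(ii) not (supervisor present) — not satisfied.
So (a) is satisfied (T OR F).
(i) no residence in 200 ft — not satisfied.
(ii) not (holds permit) — fails.
(b) = F OR F = false.
(2): T AND F → false.
So Overall is not satisfied (F OR F).
Exception (own property) — not satisfied.
Result: main false OR exception false → false.

No — unlawful.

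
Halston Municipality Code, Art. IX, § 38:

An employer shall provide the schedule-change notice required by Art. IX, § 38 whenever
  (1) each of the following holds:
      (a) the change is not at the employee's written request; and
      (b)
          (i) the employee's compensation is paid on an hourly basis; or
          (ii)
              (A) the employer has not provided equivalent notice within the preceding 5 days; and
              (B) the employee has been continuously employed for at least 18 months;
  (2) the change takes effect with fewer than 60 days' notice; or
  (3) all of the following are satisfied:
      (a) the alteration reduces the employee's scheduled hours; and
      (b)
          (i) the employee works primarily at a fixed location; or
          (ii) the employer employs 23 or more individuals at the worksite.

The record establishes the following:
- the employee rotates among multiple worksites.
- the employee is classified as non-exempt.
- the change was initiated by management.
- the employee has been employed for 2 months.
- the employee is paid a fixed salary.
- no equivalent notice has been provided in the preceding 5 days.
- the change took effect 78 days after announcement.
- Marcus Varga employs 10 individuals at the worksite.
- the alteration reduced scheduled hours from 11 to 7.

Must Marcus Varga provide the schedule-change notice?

(a) not employee-requested — satisfied.
(i) hourly-paid — fails.
(A) no recent notice — met.
(B) tenure ≥ 18 mo. — fails.
So (ii) is not satisfied (T AND F).
(b) = F OR F = false.
(1): T AND F → false.
(2) < 60 days' notice — fails.
(a) hours reduced — satisfied.
(i) fixed location — not met.
(ii) ≥ 23 at site — not met.
(b) = F OR F = false.
So (3) is not satisfied (T AND F).
Overall: F OR F OR F → false.

No — not required.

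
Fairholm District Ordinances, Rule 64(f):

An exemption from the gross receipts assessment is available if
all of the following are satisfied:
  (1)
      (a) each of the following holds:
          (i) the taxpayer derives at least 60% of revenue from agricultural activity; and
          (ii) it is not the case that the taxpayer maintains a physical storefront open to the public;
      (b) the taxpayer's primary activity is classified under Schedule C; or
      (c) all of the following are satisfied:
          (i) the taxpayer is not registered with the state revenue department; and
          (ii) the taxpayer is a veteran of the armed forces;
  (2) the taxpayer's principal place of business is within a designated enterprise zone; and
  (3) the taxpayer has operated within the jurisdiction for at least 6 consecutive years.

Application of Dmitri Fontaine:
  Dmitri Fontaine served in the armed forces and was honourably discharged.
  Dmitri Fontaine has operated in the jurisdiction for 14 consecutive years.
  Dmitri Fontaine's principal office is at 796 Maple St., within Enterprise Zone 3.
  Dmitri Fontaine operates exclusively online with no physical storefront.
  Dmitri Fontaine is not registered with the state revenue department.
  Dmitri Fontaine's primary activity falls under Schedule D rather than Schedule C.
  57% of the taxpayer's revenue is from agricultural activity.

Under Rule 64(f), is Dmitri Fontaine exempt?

(i) ≥60% agricultural — fails.
(ii) not (has storefront) — satisfied.
(a) = F AND T = false.
(b) Schedule C activity — not met.
(i) not (state-registered) — satisfied.
(ii) veteran — met.
(c) = T AND T = true.
So (1) is satisfied (F OR F OR T).
(2) in enterprise zone — satisfied.
(3) ≥ 6 yrs in jurisdiction — met.
Overall: T AND T AND T → true.

Yes — exempt.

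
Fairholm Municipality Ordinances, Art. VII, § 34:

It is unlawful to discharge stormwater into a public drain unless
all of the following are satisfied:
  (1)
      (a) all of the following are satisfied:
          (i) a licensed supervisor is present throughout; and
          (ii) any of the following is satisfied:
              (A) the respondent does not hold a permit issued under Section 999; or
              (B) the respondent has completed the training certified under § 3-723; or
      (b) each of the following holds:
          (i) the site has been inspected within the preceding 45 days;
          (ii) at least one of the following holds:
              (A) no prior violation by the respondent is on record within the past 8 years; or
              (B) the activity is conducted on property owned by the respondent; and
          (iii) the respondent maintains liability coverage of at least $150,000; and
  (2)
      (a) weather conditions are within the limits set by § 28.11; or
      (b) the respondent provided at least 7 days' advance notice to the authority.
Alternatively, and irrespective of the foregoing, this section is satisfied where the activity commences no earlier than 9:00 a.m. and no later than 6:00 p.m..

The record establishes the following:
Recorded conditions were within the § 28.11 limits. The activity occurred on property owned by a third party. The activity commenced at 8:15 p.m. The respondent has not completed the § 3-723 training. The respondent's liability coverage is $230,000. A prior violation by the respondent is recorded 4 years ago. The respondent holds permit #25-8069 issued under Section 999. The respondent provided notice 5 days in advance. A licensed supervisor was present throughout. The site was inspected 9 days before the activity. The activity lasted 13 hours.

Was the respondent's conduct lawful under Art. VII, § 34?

No — unlawful.

(i) supervisor present — met.
(A) not (holds permit) — fails.
(B) training certified — fails.
(ii): F OR F → false.
So (a) is not satisfied (T AND F).
(i) site inspected — satisfied.
(A) no prior violation — not met.
(B) own property — not satisfied.
(ii) = F OR F = false.
(iii) coverage ≥ $150,000 — holds.
(b): T AND F AND T → false.
(1) = F OR F = false.
(a) weather ok — satisfied.
(b) ≥7 days' notice — fails.
(2) = T OR F = true.
Overall: F AND T → false.
Exception (start within hours) — not satisfied.
Result: main false OR exception false → false.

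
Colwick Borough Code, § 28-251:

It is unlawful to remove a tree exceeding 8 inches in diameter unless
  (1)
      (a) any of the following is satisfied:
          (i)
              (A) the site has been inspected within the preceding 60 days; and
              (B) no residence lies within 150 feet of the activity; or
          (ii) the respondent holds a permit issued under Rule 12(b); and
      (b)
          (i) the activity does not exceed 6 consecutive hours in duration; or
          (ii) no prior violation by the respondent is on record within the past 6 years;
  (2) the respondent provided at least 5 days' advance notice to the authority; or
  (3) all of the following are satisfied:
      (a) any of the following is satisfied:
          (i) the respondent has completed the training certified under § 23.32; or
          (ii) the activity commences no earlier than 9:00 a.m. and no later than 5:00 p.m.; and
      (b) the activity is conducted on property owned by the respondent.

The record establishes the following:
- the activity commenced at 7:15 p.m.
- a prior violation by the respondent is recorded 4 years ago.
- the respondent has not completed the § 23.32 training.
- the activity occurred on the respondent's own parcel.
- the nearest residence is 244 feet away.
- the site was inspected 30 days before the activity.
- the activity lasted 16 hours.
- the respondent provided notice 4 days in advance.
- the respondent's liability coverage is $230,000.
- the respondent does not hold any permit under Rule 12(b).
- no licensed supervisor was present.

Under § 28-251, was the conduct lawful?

(A) site inspected — met.
(B) no residence in 150 ft — satisfied.
(i) = T AND T = true.
(ii) holds permit — not met.
So (a) is satisfied (T OR F).
(i) ≤ 6 hrs duration — not met.
(ii) no prior violation — fails.
(b) = F OR F = false.
So (1) is not satisfied (T AND F).
(2) ≥5 days' notice — not met.
(i) training certified — not met.
(ii) start within hours — fails.
So (a) is not satisfied (F OR F).
(b) own property — holds.
(3) = F AND T = false.
Overall = F OR F OR F = false.

No — unlawful.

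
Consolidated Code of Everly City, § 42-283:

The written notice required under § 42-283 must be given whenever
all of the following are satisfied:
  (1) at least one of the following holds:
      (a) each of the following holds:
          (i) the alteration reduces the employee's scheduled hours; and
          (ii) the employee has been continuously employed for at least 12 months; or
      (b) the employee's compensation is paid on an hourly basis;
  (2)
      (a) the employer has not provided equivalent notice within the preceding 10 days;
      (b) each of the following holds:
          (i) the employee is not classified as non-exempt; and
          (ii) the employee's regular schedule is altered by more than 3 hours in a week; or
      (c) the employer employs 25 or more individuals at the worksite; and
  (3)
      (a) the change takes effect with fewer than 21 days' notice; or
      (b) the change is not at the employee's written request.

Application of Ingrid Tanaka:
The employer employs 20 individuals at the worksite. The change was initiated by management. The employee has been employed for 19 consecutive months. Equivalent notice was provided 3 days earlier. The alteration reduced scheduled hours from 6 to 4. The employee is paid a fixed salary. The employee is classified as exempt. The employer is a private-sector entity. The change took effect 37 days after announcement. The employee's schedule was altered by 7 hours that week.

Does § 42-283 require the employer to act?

(i) hours reduced — satisfied.
(ii) tenure ≥ 12 mo. — satisfied.
(a): T AND T → true.
(b) hourly-paid — not satisfied.
So (1) is satisfied (T OR F).
(a) no recent notice — not satisfied.
(i) not (non-exempt) — satisfied.
(ii) schedule shift > 3h — satisfied.
So (b) is satisfied (T AND T).
(c) ≥ 25 at site — not satisfied.
(2): F OR T OR F → true.
(a) < 21 days' notice — not met.
(b) not employee-requested — met.
So (3) is satisfied (F OR T).
Overall: T AND T AND T → true.

Yes — required.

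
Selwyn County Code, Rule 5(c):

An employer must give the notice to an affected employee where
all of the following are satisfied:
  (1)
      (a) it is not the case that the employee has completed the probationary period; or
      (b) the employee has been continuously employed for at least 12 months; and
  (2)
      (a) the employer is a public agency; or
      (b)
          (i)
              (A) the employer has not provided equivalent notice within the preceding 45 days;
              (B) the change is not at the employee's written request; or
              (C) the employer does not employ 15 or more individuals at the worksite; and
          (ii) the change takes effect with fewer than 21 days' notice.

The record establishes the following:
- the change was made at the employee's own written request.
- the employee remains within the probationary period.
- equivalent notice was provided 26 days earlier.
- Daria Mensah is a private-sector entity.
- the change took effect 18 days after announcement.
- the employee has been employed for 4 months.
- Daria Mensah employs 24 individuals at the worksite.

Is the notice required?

(a) not (past probation) — holds.
(b) tenure ≥ 12 mo. — fails.
(1): T OR F → true.
(a) public agency — not met.
(A) no recent notice — not satisfied.
(B) not employee-requested — fails.
(C) not (≥ 15 at site) — not satisfied.
(i) = F OR F OR F = false.
(ii) < 21 days' notice — met.
(b): F AND T → false.
So (2) is not satisfied (F OR F).
Overall = T AND F = false.

No — not required.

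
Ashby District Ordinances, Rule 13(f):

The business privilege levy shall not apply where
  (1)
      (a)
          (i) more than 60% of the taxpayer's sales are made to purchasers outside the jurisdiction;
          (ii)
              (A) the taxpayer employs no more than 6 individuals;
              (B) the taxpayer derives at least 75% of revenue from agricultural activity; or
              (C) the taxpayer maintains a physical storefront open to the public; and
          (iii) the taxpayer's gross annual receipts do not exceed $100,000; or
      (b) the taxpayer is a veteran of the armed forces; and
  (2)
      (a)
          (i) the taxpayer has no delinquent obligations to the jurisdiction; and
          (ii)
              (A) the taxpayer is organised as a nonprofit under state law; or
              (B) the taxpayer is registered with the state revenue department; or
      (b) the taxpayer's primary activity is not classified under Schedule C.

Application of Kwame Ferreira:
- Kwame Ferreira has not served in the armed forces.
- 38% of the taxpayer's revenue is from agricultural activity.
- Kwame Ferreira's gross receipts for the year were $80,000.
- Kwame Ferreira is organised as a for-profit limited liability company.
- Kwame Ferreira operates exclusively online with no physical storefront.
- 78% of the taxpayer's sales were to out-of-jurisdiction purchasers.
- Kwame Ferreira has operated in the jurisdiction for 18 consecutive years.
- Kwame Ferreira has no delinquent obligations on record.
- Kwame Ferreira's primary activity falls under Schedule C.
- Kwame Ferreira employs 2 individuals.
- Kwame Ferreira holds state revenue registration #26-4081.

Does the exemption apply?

(i) >60% out-of-jur. sales — holds.
(A) ≤ 6 employees — holds.
(B) ≥75% agricultural — not met.
(C) has storefront — fails.
So (ii) is satisfied (T OR F OR F).
(iii) receipts ≤ $100,000 — satisfied.
So (a) is satisfied (T AND T AND T).
(b) veteran — not satisfied.
So (1) is satisfied (T OR F).
(i) no delinquency — satisfied.
(A) nonprofit — not satisfied.
(B) state-registered — holds.
So (ii) is satisfied (F OR T).
(a) = T AND T = true.
(b) not (Schedule C activity) — not met.
So (2) is satisfied (T OR F).
So Overall is satisfied (T AND T).

Yes — exempt.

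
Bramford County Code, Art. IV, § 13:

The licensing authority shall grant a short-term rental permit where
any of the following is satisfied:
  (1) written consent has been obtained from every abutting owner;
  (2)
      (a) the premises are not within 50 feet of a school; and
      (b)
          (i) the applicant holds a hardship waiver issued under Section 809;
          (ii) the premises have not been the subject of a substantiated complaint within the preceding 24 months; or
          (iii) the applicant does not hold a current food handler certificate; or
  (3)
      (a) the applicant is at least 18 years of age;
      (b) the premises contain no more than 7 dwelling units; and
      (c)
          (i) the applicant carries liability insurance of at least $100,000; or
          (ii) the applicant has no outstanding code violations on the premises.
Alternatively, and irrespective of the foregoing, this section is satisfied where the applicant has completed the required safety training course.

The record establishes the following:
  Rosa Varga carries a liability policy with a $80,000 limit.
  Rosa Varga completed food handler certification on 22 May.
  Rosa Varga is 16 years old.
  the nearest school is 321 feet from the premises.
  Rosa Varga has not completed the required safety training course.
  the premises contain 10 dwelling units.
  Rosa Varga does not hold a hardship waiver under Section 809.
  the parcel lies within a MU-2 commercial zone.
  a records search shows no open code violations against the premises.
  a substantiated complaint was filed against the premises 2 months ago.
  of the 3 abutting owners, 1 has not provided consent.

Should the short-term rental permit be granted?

No — denied.

(1) all abutters consent — fails.
(a) ≥50 ft from school — satisfied.
(i) hardship waiver — not met.
(ii) no complaint in 24 mo. — fails.
(iii) not (food handler cert.) — not met.
(b) = F OR F OR F = false.
So (2) is not satisfied (T AND F).
(a) age ≥ 18 — fails.
(b) ≤ 7 units — not met.
(i) insurance ≥ $100,000 — not satisfied.
(ii) no code violations — holds.
(c): F OR T → true.
(3) = F AND F AND T = false.
Overall = F OR F OR F = false.
Exception (safety training) — not satisfied.
Result: main false OR exception false → false.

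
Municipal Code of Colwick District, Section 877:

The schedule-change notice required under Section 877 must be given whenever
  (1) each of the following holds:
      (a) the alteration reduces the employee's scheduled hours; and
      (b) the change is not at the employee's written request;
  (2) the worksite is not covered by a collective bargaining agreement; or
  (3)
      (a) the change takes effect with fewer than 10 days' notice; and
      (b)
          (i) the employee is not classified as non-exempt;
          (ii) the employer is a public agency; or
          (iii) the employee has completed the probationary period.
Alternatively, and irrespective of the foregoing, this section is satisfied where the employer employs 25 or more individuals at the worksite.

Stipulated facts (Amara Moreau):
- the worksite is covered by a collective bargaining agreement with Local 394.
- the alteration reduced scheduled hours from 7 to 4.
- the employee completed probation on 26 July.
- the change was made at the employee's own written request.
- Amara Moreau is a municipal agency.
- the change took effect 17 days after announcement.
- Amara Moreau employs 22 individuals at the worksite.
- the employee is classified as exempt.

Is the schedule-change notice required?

No — not required.

(a) hours reduced — satisfied.
(b) not employee-requested — not satisfied.
(1): T AND F → false.
(2) no CBA — not satisfied.
(a) < 10 days' notice — not satisfied.
(i) not (non-exempt) — holds.
(ii) public agency — met.
(iii) past probation — satisfied.
(b) = T OR T OR T = true.
So (3) is not satisfied (F AND T).
Overall: F OR F OR F → false.
Exception (≥ 25 at site) — not satisfied.
Result: main false OR exception false → false.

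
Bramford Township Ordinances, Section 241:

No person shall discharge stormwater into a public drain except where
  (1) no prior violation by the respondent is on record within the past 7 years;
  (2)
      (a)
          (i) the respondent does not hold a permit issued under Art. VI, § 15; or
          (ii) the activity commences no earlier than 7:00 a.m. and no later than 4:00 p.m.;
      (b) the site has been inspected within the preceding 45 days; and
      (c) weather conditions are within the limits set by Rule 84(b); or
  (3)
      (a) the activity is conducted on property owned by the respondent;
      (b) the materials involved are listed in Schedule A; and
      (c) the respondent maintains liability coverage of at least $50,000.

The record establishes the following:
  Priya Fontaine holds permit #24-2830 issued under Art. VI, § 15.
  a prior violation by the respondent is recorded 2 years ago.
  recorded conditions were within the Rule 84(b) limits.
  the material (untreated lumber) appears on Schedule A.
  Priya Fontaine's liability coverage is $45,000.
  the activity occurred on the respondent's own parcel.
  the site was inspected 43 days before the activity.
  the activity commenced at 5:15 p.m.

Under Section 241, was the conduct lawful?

(1) no prior violation — not satisfied.
(i) not (holds permit) — not met.
(ii) start within hours — not met.
So (a) is not satisfied (F OR F).
(b) site inspected — satisfied.
(c) weather ok — met.
So (2) is not satisfied (F AND T AND T).
(a) own property — met.
(b) Schedule A material — satisfied.
(c) coverage ≥ $50,000 — fails.
(3): T AND T AND F → false.
Overall: F OR F OR F → false.

No — unlawful.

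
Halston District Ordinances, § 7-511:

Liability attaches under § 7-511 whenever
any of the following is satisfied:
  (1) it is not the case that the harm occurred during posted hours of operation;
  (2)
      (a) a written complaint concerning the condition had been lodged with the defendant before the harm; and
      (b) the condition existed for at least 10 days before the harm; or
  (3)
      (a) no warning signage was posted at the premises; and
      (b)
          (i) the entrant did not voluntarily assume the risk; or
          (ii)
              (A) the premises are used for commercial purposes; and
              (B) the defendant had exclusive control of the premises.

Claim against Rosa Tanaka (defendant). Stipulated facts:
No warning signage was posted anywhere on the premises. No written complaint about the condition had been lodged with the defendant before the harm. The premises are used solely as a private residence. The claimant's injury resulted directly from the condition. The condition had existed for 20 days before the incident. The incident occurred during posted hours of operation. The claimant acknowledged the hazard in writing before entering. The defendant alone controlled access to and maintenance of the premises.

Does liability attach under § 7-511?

No — not liable.

(1) not (during posted hours) — fails.
(a) complaint lodged — not satisfied.
(b) condition ≥10 days old — met.
(2) = F AND T = false.
(a) no signage posted — satisfied.
(i) no assumed risk — fails.
(A) commercial use — fails.
(B) exclusive control — met.
(ii) = F AND T = false.
So (b) is not satisfied (F OR F).
(3) = T AND F = false.
So Overall is not satisfied (F OR F OR F).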